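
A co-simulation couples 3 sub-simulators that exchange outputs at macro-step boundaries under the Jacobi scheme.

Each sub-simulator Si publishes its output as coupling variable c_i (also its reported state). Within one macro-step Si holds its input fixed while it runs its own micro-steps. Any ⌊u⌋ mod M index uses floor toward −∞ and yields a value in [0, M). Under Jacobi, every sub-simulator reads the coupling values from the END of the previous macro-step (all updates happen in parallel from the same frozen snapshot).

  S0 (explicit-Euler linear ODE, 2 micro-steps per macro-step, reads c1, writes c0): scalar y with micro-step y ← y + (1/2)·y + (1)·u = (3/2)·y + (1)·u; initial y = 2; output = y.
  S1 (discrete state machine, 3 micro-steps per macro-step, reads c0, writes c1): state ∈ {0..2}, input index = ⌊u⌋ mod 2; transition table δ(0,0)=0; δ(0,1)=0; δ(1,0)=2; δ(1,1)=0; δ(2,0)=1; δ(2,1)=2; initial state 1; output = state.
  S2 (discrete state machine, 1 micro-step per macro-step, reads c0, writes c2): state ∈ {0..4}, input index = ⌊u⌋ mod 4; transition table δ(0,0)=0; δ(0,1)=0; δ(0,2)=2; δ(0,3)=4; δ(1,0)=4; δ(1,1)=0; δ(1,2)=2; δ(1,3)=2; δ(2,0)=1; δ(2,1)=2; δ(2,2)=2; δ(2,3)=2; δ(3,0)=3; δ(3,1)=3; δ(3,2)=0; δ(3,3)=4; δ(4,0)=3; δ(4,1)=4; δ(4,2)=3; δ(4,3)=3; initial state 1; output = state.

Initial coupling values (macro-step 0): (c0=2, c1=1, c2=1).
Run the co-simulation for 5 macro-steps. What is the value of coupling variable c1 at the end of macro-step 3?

c1 at macro-step 3 = 1

macro 1: S0 reads c1=1 → after 2×micro: 7; S1 reads c0=2 → after 3×micro: 2; S2 reads c0=2 → after 1×micro: 2 ⇒ (c0=7, c1=2, c2=2)
macro 2: S0 reads c1=2 → after 2×micro: 83/4; S1 reads c0=7 → after 3×micro: 2; S2 reads c0=7 → after 1×micro: 2 ⇒ (c0=83/4, c1=2, c2=2)
macro 3: S0 reads c1=2 → after 2×micro: 827/16; S1 reads c0=83/4 → after 3×micro: 1; S2 reads c0=83/4 → after 1×micro: 1 ⇒ (c0=827/16, c1=1, c2=1)
macro 4: S0 reads c1=1 → after 2×micro: 7603/64; S1 reads c0=827/16 → after 3×micro: 0; S2 reads c0=827/16 → after 1×micro: 2 ⇒ (c0=7603/64, c1=0, c2=2)
macro 5: S0 reads c1=0 → after 2×micro: 68427/256; S1 reads c0=7603/64 → after 3×micro: 0; S2 reads c0=7603/64 → after 1×micro: 2 ⇒ (c0=68427/256, c1=0, c2=2)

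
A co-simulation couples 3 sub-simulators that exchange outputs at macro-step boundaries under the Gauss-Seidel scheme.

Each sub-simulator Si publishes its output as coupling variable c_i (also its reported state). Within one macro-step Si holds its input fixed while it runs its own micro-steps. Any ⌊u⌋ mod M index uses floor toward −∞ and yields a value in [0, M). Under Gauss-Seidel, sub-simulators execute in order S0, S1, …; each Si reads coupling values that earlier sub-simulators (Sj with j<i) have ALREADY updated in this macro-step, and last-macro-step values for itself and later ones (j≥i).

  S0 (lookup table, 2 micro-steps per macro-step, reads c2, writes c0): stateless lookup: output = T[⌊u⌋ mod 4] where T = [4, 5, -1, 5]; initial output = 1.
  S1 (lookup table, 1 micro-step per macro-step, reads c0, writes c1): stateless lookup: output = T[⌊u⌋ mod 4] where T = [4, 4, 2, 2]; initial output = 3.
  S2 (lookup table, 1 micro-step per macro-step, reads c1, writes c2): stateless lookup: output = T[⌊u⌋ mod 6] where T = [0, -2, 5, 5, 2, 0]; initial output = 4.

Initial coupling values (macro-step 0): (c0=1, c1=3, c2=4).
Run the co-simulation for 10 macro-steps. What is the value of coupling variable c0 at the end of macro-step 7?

c0 at macro-step 7 = 5

macro 1: S0 reads c2=4 → after 2×micro: 4; S1 reads c0=4 → after 1×micro: 4; S2 reads c1=4 → after 1×micro: 2 ⇒ (c0=4, c1=4, c2=2)
macro 2: S0 reads c2=2 → after 2×micro: -1; S1 reads c0=-1 → after 1×micro: 2; S2 reads c1=2 → after 1×micro: 5 ⇒ (c0=-1, c1=2, c2=5)
macro 3: S0 reads c2=5 → after 2×micro: 5; S1 reads c0=5 → after 1×micro: 4; S2 reads c1=4 → after 1×micro: 2 ⇒ (c0=5, c1=4, c2=2)
macro 4: S0 reads c2=2 → after 2×micro: -1; S1 reads c0=-1 → after 1×micro: 2; S2 reads c1=2 → after 1×micro: 5 ⇒ (c0=-1, c1=2, c2=5)
macro 5: S0 reads c2=5 → after 2×micro: 5; S1 reads c0=5 → after 1×micro: 4; S2 reads c1=4 → after 1×micro: 2 ⇒ (c0=5, c1=4, c2=2)
macro 6: S0 reads c2=2 → after 2×micro: -1; S1 reads c0=-1 → after 1×micro: 2; S2 reads c1=2 → after 1×micro: 5 ⇒ (c0=-1, c1=2, c2=5)
macro 7: S0 reads c2=5 → after 2×micro: 5; S1 reads c0=5 → after 1×micro: 4; S2 reads c1=4 → after 1×micro: 2 ⇒ (c0=5, c1=4, c2=2)
macro 8: S0 reads c2=2 → after 2×micro: -1; S1 reads c0=-1 → after 1×micro: 2; S2 reads c1=2 → after 1×micro: 5 ⇒ (c0=-1, c1=2, c2=5)
macro 9: S0 reads c2=5 → after 2×micro: 5; S1 reads c0=5 → after 1×micro: 4; S2 reads c1=4 → after 1×micro: 2 ⇒ (c0=5, c1=4, c2=2)
macro 10: S0 reads c2=2 → after 2×micro: -1; S1 reads c0=-1 → after 1×micro: 2; S2 reads c1=2 → after 1×micro: 5 ⇒ (c0=-1, c1=2, c2=5)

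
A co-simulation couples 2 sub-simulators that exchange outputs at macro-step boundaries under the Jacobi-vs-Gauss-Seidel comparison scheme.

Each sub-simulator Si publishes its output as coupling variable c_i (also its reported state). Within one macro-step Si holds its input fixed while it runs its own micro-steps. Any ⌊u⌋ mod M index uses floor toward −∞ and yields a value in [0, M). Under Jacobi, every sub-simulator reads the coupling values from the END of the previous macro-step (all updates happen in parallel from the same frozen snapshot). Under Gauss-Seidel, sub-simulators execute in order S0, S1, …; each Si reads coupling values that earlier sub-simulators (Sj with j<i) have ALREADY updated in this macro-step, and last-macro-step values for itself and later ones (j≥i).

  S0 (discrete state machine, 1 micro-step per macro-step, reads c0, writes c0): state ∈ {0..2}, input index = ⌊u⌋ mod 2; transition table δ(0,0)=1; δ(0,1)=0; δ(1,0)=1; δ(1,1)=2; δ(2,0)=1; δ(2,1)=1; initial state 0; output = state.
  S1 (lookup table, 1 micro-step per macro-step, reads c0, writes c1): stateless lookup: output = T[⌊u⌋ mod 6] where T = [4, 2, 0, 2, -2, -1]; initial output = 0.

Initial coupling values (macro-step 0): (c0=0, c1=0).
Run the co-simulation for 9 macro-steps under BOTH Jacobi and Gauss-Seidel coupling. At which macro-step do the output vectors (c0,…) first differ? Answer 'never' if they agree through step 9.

[Jacobi] macro 1: S0 reads c0=0 → after 1×micro: 1; S1 reads c0=0 → after 1×micro: 4 ⇒ (c0=1, c1=4)
[Jacobi] macro 2: S0 reads c0=1 → after 1×micro: 2; S1 reads c0=1 → after 1×micro: 2 ⇒ (c0=2, c1=2)
[Jacobi] macro 3: S0 reads c0=2 → after 1×micro: 1; S1 reads c0=2 → after 1×micro: 0 ⇒ (c0=1, c1=0)
[Jacobi] macro 4: S0 reads c0=1 → after 1×micro: 2; S1 reads c0=1 → after 1×micro: 2 ⇒ (c0=2, c1=2)
[Jacobi] macro 5: S0 reads c0=2 → after 1×micro: 1; S1 reads c0=2 → after 1×micro: 0 ⇒ (c0=1, c1=0)
[Jacobi] macro 6: S0 reads c0=1 → after 1×micro: 2; S1 reads c0=1 → after 1×micro: 2 ⇒ (c0=2, c1=2)
[Jacobi] macro 7: S0 reads c0=2 → after 1×micro: 1; S1 reads c0=2 → after 1×micro: 0 ⇒ (c0=1, c1=0)
[Jacobi] macro 8: S0 reads c0=1 → after 1×micro: 2; S1 reads c0=1 → after 1×micro: 2 ⇒ (c0=2, c1=2)
[Jacobi] macro 9: S0 reads c0=2 → after 1×micro: 1; S1 reads c0=2 → after 1×micro: 0 ⇒ (c0=1, c1=0)
[Gauss-Seidel] macro 1: S0 reads c0=0 → after 1×micro: 1; S1 reads c0=1 → after 1×micro: 2 ⇒ (c0=1, c1=2)
[Gauss-Seidel] macro 2: S0 reads c0=1 → after 1×micro: 2; S1 reads c0=2 → after 1×micro: 0 ⇒ (c0=2, c1=0)
[Gauss-Seidel] macro 3: S0 reads c0=2 → after 1×micro: 1; S1 reads c0=1 → after 1×micro: 2 ⇒ (c0=1, c1=2)
[Gauss-Seidel] macro 4: S0 reads c0=1 → after 1×micro: 2; S1 reads c0=2 → after 1×micro: 0 ⇒ (c0=2, c1=0)
[Gauss-Seidel] macro 5: S0 reads c0=2 → after 1×micro: 1; S1 reads c0=1 → after 1×micro: 2 ⇒ (c0=1, c1=2)
[Gauss-Seidel] macro 6: S0 reads c0=1 → after 1×micro: 2; S1 reads c0=2 → after 1×micro: 0 ⇒ (c0=2, c1=0)
[Gauss-Seidel] macro 7: S0 reads c0=2 → after 1×micro: 1; S1 reads c0=1 → after 1×micro: 2 ⇒ (c0=1, c1=2)
[Gauss-Seidel] macro 8: S0 reads c0=1 → after 1×micro: 2; S1 reads c0=2 → after 1×micro: 0 ⇒ (c0=2, c1=0)
[Gauss-Seidel] macro 9: S0 reads c0=2 → after 1×micro: 1; S1 reads c0=1 → after 1×micro: 2 ⇒ (c0=1, c1=2)

first divergence at macro-step: 1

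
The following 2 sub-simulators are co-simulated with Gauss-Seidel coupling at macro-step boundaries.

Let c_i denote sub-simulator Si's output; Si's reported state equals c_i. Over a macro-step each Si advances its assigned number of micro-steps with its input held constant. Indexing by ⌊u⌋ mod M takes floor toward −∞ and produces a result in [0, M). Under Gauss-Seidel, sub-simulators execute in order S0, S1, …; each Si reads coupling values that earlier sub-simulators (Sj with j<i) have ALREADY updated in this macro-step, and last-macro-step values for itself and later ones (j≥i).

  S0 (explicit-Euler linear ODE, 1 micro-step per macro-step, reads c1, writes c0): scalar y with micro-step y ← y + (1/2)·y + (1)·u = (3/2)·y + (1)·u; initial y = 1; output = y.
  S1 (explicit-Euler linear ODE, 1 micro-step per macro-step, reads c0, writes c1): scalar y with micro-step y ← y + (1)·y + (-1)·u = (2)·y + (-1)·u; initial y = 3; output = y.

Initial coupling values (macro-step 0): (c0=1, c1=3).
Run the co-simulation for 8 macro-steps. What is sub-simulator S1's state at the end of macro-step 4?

S1 state at macro-step 4 = -453/16

macro 1: S0 reads c1=3 → after 1×micro: 9/2; S1 reads c0=9/2 → after 1×micro: 3/2 ⇒ (c0=9/2, c1=3/2)
macro 2: S0 reads c1=3/2 → after 1×micro: 33/4; S1 reads c0=33/4 → after 1×micro: -21/4 ⇒ (c0=33/4, c1=-21/4)
macro 3: S0 reads c1=-21/4 → after 1×micro: 57/8; S1 reads c0=57/8 → after 1×micro: -141/8 ⇒ (c0=57/8, c1=-141/8)
macro 4: S0 reads c1=-141/8 → after 1×micro: -111/16; S1 reads c0=-111/16 → after 1×micro: -453/16 ⇒ (c0=-111/16, c1=-453/16)
macro 5: S0 reads c1=-453/16 → after 1×micro: -1239/32; S1 reads c0=-1239/32 → after 1×micro: -573/32 ⇒ (c0=-1239/32, c1=-573/32)
macro 6: S0 reads c1=-573/32 → after 1×micro: -4863/64; S1 reads c0=-4863/64 → after 1×micro: 2571/64 ⇒ (c0=-4863/64, c1=2571/64)
macro 7: S0 reads c1=2571/64 → after 1×micro: -9447/128; S1 reads c0=-9447/128 → after 1×micro: 19731/128 ⇒ (c0=-9447/128, c1=19731/128)
macro 8: S0 reads c1=19731/128 → after 1×micro: 11121/256; S1 reads c0=11121/256 → after 1×micro: 67803/256 ⇒ (c0=11121/256, c1=67803/256)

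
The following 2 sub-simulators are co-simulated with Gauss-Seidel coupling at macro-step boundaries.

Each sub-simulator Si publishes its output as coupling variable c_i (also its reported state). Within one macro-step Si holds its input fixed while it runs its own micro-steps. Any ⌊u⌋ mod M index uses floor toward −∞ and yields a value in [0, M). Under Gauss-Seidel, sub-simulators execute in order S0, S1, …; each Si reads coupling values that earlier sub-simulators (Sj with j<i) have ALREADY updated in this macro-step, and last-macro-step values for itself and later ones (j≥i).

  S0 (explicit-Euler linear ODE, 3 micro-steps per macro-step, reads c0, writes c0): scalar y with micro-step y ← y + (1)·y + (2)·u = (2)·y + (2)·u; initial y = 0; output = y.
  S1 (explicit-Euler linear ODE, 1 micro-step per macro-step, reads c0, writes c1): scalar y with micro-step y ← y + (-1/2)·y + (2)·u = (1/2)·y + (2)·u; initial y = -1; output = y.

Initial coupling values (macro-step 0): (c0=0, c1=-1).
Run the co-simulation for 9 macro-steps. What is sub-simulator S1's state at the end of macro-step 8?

macro 1: S0 reads c0=0 → after 3×micro: 0; S1 reads c0=0 → after 1×micro: -1/2 ⇒ (c0=0, c1=-1/2)
macro 2: S0 reads c0=0 → after 3×micro: 0; S1 reads c0=0 → after 1×micro: -1/4 ⇒ (c0=0, c1=-1/4)
macro 3: S0 reads c0=0 → after 3×micro: 0; S1 reads c0=0 → after 1×micro: -1/8 ⇒ (c0=0, c1=-1/8)
macro 4: S0 reads c0=0 → after 3×micro: 0; S1 reads c0=0 → after 1×micro: -1/16 ⇒ (c0=0, c1=-1/16)
macro 5: S0 reads c0=0 → after 3×micro: 0; S1 reads c0=0 → after 1×micro: -1/32 ⇒ (c0=0, c1=-1/32)
macro 6: S0 reads c0=0 → after 3×micro: 0; S1 reads c0=0 → after 1×micro: -1/64 ⇒ (c0=0, c1=-1/64)
macro 7: S0 reads c0=0 → after 3×micro: 0; S1 reads c0=0 → after 1×micro: -1/128 ⇒ (c0=0, c1=-1/128)
macro 8: S0 reads c0=0 → after 3×micro: 0; S1 reads c0=0 → after 1×micro: -1/256 ⇒ (c0=0, c1=-1/256)
macro 9: S0 reads c0=0 → after 3×micro: 0; S1 reads c0=0 → after 1×micro: -1/512 ⇒ (c0=0, c1=-1/512)

S1 state at macro-step 8 = -1/256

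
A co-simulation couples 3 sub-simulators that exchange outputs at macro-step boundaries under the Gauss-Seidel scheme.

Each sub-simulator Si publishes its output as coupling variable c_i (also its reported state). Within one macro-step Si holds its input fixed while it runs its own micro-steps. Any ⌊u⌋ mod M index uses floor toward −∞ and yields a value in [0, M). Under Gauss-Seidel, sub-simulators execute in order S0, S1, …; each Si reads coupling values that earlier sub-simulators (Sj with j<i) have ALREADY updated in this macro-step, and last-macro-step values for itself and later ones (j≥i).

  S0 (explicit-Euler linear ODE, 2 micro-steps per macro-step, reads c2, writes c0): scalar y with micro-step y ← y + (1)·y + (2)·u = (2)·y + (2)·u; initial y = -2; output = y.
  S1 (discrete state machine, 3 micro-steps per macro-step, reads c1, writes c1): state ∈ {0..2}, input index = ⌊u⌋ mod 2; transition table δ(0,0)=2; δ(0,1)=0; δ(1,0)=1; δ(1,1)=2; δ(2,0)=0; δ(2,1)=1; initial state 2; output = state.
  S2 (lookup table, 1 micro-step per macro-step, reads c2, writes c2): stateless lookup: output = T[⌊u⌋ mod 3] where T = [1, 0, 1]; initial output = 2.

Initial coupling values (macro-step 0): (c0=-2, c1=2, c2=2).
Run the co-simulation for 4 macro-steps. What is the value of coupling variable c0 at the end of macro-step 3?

c0 at macro-step 3 = 88

macro 1: S0 reads c2=2 → after 2×micro: 4; S1 reads c1=2 → after 3×micro: 0; S2 reads c2=2 → after 1×micro: 1 ⇒ (c0=4, c1=0, c2=1)
macro 2: S0 reads c2=1 → after 2×micro: 22; S1 reads c1=0 → after 3×micro: 2; S2 reads c2=1 → after 1×micro: 0 ⇒ (c0=22, c1=2, c2=0)
macro 3: S0 reads c2=0 → after 2×micro: 88; S1 reads c1=2 → after 3×micro: 0; S2 reads c2=0 → after 1×micro: 1 ⇒ (c0=88, c1=0, c2=1)
macro 4: S0 reads c2=1 → after 2×micro: 358; S1 reads c1=0 → after 3×micro: 2; S2 reads c2=1 → after 1×micro: 0 ⇒ (c0=358, c1=2, c2=0)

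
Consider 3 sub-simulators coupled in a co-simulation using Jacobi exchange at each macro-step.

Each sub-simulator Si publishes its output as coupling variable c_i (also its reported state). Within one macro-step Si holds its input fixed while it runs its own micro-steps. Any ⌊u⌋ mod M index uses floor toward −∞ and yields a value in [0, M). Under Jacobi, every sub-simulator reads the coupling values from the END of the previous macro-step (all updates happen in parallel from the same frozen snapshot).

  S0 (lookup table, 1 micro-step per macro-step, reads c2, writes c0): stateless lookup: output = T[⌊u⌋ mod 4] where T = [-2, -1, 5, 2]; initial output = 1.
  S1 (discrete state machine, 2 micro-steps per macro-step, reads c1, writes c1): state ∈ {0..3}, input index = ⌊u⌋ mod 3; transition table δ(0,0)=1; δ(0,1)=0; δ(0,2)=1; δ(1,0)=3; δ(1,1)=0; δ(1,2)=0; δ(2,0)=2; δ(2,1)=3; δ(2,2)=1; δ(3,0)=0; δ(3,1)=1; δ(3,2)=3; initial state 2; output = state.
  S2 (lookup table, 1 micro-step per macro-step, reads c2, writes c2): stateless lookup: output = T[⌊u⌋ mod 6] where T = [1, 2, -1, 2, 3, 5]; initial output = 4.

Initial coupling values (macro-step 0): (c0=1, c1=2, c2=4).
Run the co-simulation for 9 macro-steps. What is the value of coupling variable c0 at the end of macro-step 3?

c0 at macro-step 3 = 5

macro 1: S0 reads c2=4 → after 1×micro: -2; S1 reads c1=2 → after 2×micro: 0; S2 reads c2=4 → after 1×micro: 3 ⇒ (c0=-2, c1=0, c2=3)
macro 2: S0 reads c2=3 → after 1×micro: 2; S1 reads c1=0 → after 2×micro: 3; S2 reads c2=3 → after 1×micro: 2 ⇒ (c0=2, c1=3, c2=2)
macro 3: S0 reads c2=2 → after 1×micro: 5; S1 reads c1=3 → after 2×micro: 1; S2 reads c2=2 → after 1×micro: -1 ⇒ (c0=5, c1=1, c2=-1)
macro 4: S0 reads c2=-1 → after 1×micro: 2; S1 reads c1=1 → after 2×micro: 0; S2 reads c2=-1 → after 1×micro: 5 ⇒ (c0=2, c1=0, c2=5)
macro 5: S0 reads c2=5 → after 1×micro: -1; S1 reads c1=0 → after 2×micro: 3; S2 reads c2=5 → after 1×micro: 5 ⇒ (c0=-1, c1=3, c2=5)
macro 6: S0 reads c2=5 → after 1×micro: -1; S1 reads c1=3 → after 2×micro: 1; S2 reads c2=5 → after 1×micro: 5 ⇒ (c0=-1, c1=1, c2=5)
macro 7: S0 reads c2=5 → after 1×micro: -1; S1 reads c1=1 → after 2×micro: 0; S2 reads c2=5 → after 1×micro: 5 ⇒ (c0=-1, c1=0, c2=5)
macro 8: S0 reads c2=5 → after 1×micro: -1; S1 reads c1=0 → after 2×micro: 3; S2 reads c2=5 → after 1×micro: 5 ⇒ (c0=-1, c1=3, c2=5)
macro 9: S0 reads c2=5 → after 1×micro: -1; S1 reads c1=3 → after 2×micro: 1; S2 reads c2=5 → after 1×micro: 5 ⇒ (c0=-1, c1=1, c2=5)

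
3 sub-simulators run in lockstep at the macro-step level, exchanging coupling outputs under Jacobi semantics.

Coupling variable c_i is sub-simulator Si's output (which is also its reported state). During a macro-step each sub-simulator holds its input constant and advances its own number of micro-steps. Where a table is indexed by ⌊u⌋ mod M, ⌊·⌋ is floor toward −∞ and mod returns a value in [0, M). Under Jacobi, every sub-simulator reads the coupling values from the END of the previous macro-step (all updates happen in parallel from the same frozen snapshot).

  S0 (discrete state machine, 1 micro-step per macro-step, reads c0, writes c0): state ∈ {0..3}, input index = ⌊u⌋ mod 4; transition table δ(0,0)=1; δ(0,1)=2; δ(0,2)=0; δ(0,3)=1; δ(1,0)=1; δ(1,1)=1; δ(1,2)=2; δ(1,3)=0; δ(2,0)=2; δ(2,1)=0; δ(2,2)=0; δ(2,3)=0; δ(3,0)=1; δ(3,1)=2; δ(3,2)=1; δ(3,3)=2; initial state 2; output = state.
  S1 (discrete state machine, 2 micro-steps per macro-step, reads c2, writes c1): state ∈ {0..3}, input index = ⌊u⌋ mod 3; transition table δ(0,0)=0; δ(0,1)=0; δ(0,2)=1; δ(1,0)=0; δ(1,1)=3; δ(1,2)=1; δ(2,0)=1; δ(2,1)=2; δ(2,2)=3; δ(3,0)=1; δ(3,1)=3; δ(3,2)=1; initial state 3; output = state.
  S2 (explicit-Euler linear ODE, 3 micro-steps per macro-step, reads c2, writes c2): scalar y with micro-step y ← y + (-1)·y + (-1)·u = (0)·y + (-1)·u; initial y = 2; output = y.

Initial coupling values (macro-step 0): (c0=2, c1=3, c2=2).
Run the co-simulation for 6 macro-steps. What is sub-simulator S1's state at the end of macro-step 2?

S1 state at macro-step 2 = 3

macro 1: S0 reads c0=2 → after 1×micro: 0; S1 reads c2=2 → after 2×micro: 1; S2 reads c2=2 → after 3×micro: -2 ⇒ (c0=0, c1=1, c2=-2)
macro 2: S0 reads c0=0 → after 1×micro: 1; S1 reads c2=-2 → after 2×micro: 3; S2 reads c2=-2 → after 3×micro: 2 ⇒ (c0=1, c1=3, c2=2)
macro 3: S0 reads c0=1 → after 1×micro: 1; S1 reads c2=2 → after 2×micro: 1; S2 reads c2=2 → after 3×micro: -2 ⇒ (c0=1, c1=1, c2=-2)
macro 4: S0 reads c0=1 → after 1×micro: 1; S1 reads c2=-2 → after 2×micro: 3; S2 reads c2=-2 → after 3×micro: 2 ⇒ (c0=1, c1=3, c2=2)
macro 5: S0 reads c0=1 → after 1×micro: 1; S1 reads c2=2 → after 2×micro: 1; S2 reads c2=2 → after 3×micro: -2 ⇒ (c0=1, c1=1, c2=-2)
macro 6: S0 reads c0=1 → after 1×micro: 1; S1 reads c2=-2 → after 2×micro: 3; S2 reads c2=-2 → after 3×micro: 2 ⇒ (c0=1, c1=3, c2=2)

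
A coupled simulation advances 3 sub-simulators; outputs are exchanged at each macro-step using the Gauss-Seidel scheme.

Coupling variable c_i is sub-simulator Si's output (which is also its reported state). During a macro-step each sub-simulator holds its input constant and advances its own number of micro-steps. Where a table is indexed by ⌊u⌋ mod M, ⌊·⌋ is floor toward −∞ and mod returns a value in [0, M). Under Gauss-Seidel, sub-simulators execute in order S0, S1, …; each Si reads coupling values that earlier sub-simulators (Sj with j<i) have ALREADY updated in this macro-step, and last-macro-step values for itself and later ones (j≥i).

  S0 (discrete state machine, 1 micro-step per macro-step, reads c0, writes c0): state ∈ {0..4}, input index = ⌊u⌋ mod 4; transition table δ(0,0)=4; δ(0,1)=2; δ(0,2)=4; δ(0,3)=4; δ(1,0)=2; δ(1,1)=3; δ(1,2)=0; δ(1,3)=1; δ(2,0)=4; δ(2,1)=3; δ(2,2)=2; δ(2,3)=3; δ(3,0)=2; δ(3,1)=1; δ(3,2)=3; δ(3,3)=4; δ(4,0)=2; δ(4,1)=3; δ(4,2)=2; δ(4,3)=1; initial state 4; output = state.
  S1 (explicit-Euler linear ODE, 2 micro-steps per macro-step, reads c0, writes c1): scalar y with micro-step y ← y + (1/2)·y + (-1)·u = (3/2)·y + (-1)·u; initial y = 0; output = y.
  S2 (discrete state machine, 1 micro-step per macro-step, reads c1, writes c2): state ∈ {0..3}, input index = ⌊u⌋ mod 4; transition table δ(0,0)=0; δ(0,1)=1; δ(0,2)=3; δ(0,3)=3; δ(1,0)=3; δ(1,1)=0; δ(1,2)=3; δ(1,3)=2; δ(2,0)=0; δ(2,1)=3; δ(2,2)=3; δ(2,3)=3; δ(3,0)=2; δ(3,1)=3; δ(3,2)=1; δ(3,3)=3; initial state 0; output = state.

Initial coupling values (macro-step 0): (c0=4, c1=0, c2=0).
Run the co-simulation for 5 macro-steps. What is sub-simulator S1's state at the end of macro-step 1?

S1 state at macro-step 1 = -5

macro 1: S0 reads c0=4 → after 1×micro: 2; S1 reads c0=2 → after 2×micro: -5; S2 reads c1=-5 → after 1×micro: 3 ⇒ (c0=2, c1=-5, c2=3)
macro 2: S0 reads c0=2 → after 1×micro: 2; S1 reads c0=2 → after 2×micro: -65/4; S2 reads c1=-65/4 → after 1×micro: 3 ⇒ (c0=2, c1=-65/4, c2=3)
macro 3: S0 reads c0=2 → after 1×micro: 2; S1 reads c0=2 → after 2×micro: -665/16; S2 reads c1=-665/16 → after 1×micro: 1 ⇒ (c0=2, c1=-665/16, c2=1)
macro 4: S0 reads c0=2 → after 1×micro: 2; S1 reads c0=2 → after 2×micro: -6305/64; S2 reads c1=-6305/64 → after 1×micro: 0 ⇒ (c0=2, c1=-6305/64, c2=0)
macro 5: S0 reads c0=2 → after 1×micro: 2; S1 reads c0=2 → after 2×micro: -58025/256; S2 reads c1=-58025/256 → after 1×micro: 1 ⇒ (c0=2, c1=-58025/256, c2=1)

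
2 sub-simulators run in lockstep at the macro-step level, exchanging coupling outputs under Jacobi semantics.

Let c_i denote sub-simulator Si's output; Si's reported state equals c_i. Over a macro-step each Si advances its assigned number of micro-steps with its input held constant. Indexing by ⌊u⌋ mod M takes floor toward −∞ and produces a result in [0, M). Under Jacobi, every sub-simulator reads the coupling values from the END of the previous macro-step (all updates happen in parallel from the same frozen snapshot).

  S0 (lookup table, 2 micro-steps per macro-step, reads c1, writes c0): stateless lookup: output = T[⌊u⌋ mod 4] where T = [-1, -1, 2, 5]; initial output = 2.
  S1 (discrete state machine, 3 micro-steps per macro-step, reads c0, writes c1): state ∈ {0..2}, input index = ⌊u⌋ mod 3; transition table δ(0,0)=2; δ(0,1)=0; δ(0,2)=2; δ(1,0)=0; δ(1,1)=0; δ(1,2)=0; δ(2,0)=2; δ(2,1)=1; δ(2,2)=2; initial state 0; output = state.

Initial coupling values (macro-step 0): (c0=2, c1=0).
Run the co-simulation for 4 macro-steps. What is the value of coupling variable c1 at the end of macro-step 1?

macro 1: S0 reads c1=0 → after 2×micro: -1; S1 reads c0=2 → after 3×micro: 2 ⇒ (c0=-1, c1=2)
macro 2: S0 reads c1=2 → after 2×micro: 2; S1 reads c0=-1 → after 3×micro: 2 ⇒ (c0=2, c1=2)
macro 3: S0 reads c1=2 → after 2×micro: 2; S1 reads c0=2 → after 3×micro: 2 ⇒ (c0=2, c1=2)
macro 4: S0 reads c1=2 → after 2×micro: 2; S1 reads c0=2 → after 3×micro: 2 ⇒ (c0=2, c1=2)

c1 at macro-step 1 = 2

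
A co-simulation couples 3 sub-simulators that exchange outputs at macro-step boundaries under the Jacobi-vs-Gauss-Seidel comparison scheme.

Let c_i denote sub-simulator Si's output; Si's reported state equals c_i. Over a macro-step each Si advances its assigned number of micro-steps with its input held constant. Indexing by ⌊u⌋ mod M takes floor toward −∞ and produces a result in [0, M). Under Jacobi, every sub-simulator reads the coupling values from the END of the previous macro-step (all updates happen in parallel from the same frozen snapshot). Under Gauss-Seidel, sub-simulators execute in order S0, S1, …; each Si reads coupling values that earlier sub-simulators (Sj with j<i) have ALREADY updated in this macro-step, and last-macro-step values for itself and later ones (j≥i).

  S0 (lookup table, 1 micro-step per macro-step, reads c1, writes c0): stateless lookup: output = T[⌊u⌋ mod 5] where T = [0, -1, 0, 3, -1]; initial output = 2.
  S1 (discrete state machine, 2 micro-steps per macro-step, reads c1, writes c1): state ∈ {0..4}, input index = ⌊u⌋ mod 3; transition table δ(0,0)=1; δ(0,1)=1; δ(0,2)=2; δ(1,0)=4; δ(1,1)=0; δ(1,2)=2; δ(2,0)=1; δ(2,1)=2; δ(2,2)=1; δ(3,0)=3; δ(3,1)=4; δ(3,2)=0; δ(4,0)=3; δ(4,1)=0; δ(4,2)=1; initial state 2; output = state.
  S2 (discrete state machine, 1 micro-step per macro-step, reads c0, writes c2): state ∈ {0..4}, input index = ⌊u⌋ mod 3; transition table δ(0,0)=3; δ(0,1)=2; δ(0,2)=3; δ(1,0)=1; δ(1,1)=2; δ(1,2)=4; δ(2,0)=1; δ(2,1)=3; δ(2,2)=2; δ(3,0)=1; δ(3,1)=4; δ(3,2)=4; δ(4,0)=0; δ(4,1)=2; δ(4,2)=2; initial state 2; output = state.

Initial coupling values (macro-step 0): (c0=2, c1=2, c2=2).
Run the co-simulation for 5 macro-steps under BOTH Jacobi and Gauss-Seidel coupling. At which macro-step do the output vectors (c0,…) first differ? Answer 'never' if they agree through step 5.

[Jacobi] macro 1: S0 reads c1=2 → after 1×micro: 0; S1 reads c1=2 → after 2×micro: 2; S2 reads c0=2 → after 1×micro: 2 ⇒ (c0=0, c1=2, c2=2)
[Jacobi] macro 2: S0 reads c1=2 → after 1×micro: 0; S1 reads c1=2 → after 2×micro: 2; S2 reads c0=0 → after 1×micro: 1 ⇒ (c0=0, c1=2, c2=1)
[Jacobi] macro 3: S0 reads c1=2 → after 1×micro: 0; S1 reads c1=2 → after 2×micro: 2; S2 reads c0=0 → after 1×micro: 1 ⇒ (c0=0, c1=2, c2=1)
[Jacobi] macro 4: S0 reads c1=2 → after 1×micro: 0; S1 reads c1=2 → after 2×micro: 2; S2 reads c0=0 → after 1×micro: 1 ⇒ (c0=0, c1=2, c2=1)
[Jacobi] macro 5: S0 reads c1=2 → after 1×micro: 0; S1 reads c1=2 → after 2×micro: 2; S2 reads c0=0 → after 1×micro: 1 ⇒ (c0=0, c1=2, c2=1)
[Gauss-Seidel] macro 1: S0 reads c1=2 → after 1×micro: 0; S1 reads c1=2 → after 2×micro: 2; S2 reads c0=0 → after 1×micro: 1 ⇒ (c0=0, c1=2, c2=1)
[Gauss-Seidel] macro 2: S0 reads c1=2 → after 1×micro: 0; S1 reads c1=2 → after 2×micro: 2; S2 reads c0=0 → after 1×micro: 1 ⇒ (c0=0, c1=2, c2=1)
[Gauss-Seidel] macro 3: S0 reads c1=2 → after 1×micro: 0; S1 reads c1=2 → after 2×micro: 2; S2 reads c0=0 → after 1×micro: 1 ⇒ (c0=0, c1=2, c2=1)
[Gauss-Seidel] macro 4: S0 reads c1=2 → after 1×micro: 0; S1 reads c1=2 → after 2×micro: 2; S2 reads c0=0 → after 1×micro: 1 ⇒ (c0=0, c1=2, c2=1)
[Gauss-Seidel] macro 5: S0 reads c1=2 → after 1×micro: 0; S1 reads c1=2 → after 2×micro: 2; S2 reads c0=0 → after 1×micro: 1 ⇒ (c0=0, c1=2, c2=1)

first divergence at macro-step: 1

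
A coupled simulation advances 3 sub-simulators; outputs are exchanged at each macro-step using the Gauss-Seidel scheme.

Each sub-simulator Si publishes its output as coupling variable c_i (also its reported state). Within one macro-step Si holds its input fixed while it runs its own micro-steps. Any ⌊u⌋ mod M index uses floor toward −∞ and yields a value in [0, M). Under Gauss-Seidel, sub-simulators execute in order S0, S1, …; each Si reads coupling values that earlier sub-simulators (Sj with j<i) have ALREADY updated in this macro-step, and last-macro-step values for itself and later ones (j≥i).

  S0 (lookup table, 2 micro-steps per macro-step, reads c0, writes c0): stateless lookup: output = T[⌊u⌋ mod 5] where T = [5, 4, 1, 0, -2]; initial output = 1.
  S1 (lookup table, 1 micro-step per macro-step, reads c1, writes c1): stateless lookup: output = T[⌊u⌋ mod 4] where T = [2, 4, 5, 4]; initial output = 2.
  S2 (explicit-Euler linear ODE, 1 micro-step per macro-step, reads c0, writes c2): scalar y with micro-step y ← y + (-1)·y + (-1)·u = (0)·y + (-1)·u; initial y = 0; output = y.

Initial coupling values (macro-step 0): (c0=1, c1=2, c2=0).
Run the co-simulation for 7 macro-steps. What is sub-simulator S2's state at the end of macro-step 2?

macro 1: S0 reads c0=1 → after 2×micro: 4; S1 reads c1=2 → after 1×micro: 5; S2 reads c0=4 → after 1×micro: -4 ⇒ (c0=4, c1=5, c2=-4)
macro 2: S0 reads c0=4 → after 2×micro: -2; S1 reads c1=5 → after 1×micro: 4; S2 reads c0=-2 → after 1×micro: 2 ⇒ (c0=-2, c1=4, c2=2)
macro 3: S0 reads c0=-2 → after 2×micro: 0; S1 reads c1=4 → after 1×micro: 2; S2 reads c0=0 → after 1×micro: 0 ⇒ (c0=0, c1=2, c2=0)
macro 4: S0 reads c0=0 → after 2×micro: 5; S1 reads c1=2 → after 1×micro: 5; S2 reads c0=5 → after 1×micro: -5 ⇒ (c0=5, c1=5, c2=-5)
macro 5: S0 reads c0=5 → after 2×micro: 5; S1 reads c1=5 → after 1×micro: 4; S2 reads c0=5 → after 1×micro: -5 ⇒ (c0=5, c1=4, c2=-5)
macro 6: S0 reads c0=5 → after 2×micro: 5; S1 reads c1=4 → after 1×micro: 2; S2 reads c0=5 → after 1×micro: -5 ⇒ (c0=5, c1=2, c2=-5)
macro 7: S0 reads c0=5 → after 2×micro: 5; S1 reads c1=2 → after 1×micro: 5; S2 reads c0=5 → after 1×micro: -5 ⇒ (c0=5, c1=5, c2=-5)

S2 state at macro-step 2 = 2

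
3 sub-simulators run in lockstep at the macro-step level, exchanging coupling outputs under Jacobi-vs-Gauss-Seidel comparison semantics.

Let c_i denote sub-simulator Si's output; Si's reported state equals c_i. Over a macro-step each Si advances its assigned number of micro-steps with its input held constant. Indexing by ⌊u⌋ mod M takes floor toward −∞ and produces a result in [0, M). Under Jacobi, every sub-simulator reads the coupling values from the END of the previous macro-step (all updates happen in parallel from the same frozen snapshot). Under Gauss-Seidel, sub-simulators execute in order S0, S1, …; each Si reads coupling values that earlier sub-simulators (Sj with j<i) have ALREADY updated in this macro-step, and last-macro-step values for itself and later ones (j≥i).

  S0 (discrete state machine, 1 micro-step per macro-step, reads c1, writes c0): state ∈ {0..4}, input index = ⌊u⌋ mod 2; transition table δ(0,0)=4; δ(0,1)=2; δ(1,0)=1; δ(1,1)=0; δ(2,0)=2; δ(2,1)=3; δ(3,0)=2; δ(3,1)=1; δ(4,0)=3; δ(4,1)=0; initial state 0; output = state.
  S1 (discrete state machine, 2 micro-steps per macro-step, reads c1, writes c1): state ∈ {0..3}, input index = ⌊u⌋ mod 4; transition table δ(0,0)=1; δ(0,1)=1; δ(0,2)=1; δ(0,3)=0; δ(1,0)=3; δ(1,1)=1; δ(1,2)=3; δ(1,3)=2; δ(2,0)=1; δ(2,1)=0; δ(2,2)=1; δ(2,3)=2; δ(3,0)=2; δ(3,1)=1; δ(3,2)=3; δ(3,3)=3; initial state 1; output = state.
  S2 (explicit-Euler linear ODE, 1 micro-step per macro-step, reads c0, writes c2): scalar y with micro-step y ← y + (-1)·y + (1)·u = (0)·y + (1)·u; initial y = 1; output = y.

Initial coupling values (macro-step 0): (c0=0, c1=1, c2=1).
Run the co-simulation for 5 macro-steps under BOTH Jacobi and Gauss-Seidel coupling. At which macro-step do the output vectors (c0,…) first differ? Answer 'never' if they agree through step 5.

first divergence at macro-step: 1

[Jacobi] macro 1: S0 reads c1=1 → after 1×micro: 2; S1 reads c1=1 → after 2×micro: 1; S2 reads c0=0 → after 1×micro: 0 ⇒ (c0=2, c1=1, c2=0)
[Jacobi] macro 2: S0 reads c1=1 → after 1×micro: 3; S1 reads c1=1 → after 2×micro: 1; S2 reads c0=2 → after 1×micro: 2 ⇒ (c0=3, c1=1, c2=2)
[Jacobi] macro 3: S0 reads c1=1 → after 1×micro: 1; S1 reads c1=1 → after 2×micro: 1; S2 reads c0=3 → after 1×micro: 3 ⇒ (c0=1, c1=1, c2=3)
[Jacobi] macro 4: S0 reads c1=1 → after 1×micro: 0; S1 reads c1=1 → after 2×micro: 1; S2 reads c0=1 → after 1×micro: 1 ⇒ (c0=0, c1=1, c2=1)
[Jacobi] macro 5: S0 reads c1=1 → after 1×micro: 2; S1 reads c1=1 → after 2×micro: 1; S2 reads c0=0 → after 1×micro: 0 ⇒ (c0=2, c1=1, c2=0)
[Gauss-Seidel] macro 1: S0 reads c1=1 → after 1×micro: 2; S1 reads c1=1 → after 2×micro: 1; S2 reads c0=2 → after 1×micro: 2 ⇒ (c0=2, c1=1, c2=2)
[Gauss-Seidel] macro 2: S0 reads c1=1 → after 1×micro: 3; S1 reads c1=1 → after 2×micro: 1; S2 reads c0=3 → after 1×micro: 3 ⇒ (c0=3, c1=1, c2=3)
[Gauss-Seidel] macro 3: S0 reads c1=1 → after 1×micro: 1; S1 reads c1=1 → after 2×micro: 1; S2 reads c0=1 → after 1×micro: 1 ⇒ (c0=1, c1=1, c2=1)
[Gauss-Seidel] macro 4: S0 reads c1=1 → after 1×micro: 0; S1 reads c1=1 → after 2×micro: 1; S2 reads c0=0 → after 1×micro: 0 ⇒ (c0=0, c1=1, c2=0)
[Gauss-Seidel] macro 5: S0 reads c1=1 → after 1×micro: 2; S1 reads c1=1 → after 2×micro: 1; S2 reads c0=2 → after 1×micro: 2 ⇒ (c0=2, c1=1, c2=2)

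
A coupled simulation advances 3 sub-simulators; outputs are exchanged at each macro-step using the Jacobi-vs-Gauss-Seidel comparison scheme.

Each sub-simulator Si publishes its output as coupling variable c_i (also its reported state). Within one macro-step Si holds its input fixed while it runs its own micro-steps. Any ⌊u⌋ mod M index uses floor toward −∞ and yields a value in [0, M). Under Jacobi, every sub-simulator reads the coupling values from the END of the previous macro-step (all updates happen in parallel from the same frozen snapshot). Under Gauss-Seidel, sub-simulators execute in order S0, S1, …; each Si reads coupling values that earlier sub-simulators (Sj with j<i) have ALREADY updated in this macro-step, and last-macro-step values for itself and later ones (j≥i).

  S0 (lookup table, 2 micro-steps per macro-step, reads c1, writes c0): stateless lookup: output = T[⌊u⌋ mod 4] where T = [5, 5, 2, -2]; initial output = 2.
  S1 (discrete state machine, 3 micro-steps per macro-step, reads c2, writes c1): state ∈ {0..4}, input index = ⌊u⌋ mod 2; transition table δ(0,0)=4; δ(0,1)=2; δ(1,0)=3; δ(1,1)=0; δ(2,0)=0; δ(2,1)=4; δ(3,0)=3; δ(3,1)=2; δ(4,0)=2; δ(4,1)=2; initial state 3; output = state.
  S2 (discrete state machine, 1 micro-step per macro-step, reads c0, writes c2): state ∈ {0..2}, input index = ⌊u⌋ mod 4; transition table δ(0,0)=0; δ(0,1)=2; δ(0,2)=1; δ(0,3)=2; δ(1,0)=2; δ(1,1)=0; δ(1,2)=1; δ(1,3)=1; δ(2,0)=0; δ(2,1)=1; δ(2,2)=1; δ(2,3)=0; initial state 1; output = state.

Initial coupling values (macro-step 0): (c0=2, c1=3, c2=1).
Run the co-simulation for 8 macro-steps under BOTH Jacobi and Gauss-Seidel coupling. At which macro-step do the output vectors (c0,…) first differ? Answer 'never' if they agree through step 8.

[Jacobi] macro 1: S0 reads c1=3 → after 2×micro: -2; S1 reads c2=1 → after 3×micro: 2; S2 reads c0=2 → after 1×micro: 1 ⇒ (c0=-2, c1=2, c2=1)
[Jacobi] macro 2: S0 reads c1=2 → after 2×micro: 2; S1 reads c2=1 → after 3×micro: 4; S2 reads c0=-2 → after 1×micro: 1 ⇒ (c0=2, c1=4, c2=1)
[Jacobi] macro 3: S0 reads c1=4 → after 2×micro: 5; S1 reads c2=1 → after 3×micro: 2; S2 reads c0=2 → after 1×micro: 1 ⇒ (c0=5, c1=2, c2=1)
[Jacobi] macro 4: S0 reads c1=2 → after 2×micro: 2; S1 reads c2=1 → after 3×micro: 4; S2 reads c0=5 → after 1×micro: 0 ⇒ (c0=2, c1=4, c2=0)
[Jacobi] macro 5: S0 reads c1=4 → after 2×micro: 5; S1 reads c2=0 → after 3×micro: 4; S2 reads c0=2 → after 1×micro: 1 ⇒ (c0=5, c1=4, c2=1)
[Jacobi] macro 6: S0 reads c1=4 → after 2×micro: 5; S1 reads c2=1 → after 3×micro: 2; S2 reads c0=5 → after 1×micro: 0 ⇒ (c0=5, c1=2, c2=0)
[Jacobi] macro 7: S0 reads c1=2 → after 2×micro: 2; S1 reads c2=0 → after 3×micro: 2; S2 reads c0=5 → after 1×micro: 2 ⇒ (c0=2, c1=2, c2=2)
[Jacobi] macro 8: S0 reads c1=2 → after 2×micro: 2; S1 reads c2=2 → after 3×micro: 2; S2 reads c0=2 → after 1×micro: 1 ⇒ (c0=2, c1=2, c2=1)
[Gauss-Seidel] macro 1: S0 reads c1=3 → after 2×micro: -2; S1 reads c2=1 → after 3×micro: 2; S2 reads c0=-2 → after 1×micro: 1 ⇒ (c0=-2, c1=2, c2=1)
[Gauss-Seidel] macro 2: S0 reads c1=2 → after 2×micro: 2; S1 reads c2=1 → after 3×micro: 4; S2 reads c0=2 → after 1×micro: 1 ⇒ (c0=2, c1=4, c2=1)
[Gauss-Seidel] macro 3: S0 reads c1=4 → after 2×micro: 5; S1 reads c2=1 → after 3×micro: 2; S2 reads c0=5 → after 1×micro: 0 ⇒ (c0=5, c1=2, c2=0)
[Gauss-Seidel] macro 4: S0 reads c1=2 → after 2×micro: 2; S1 reads c2=0 → after 3×micro: 2; S2 reads c0=2 → after 1×micro: 1 ⇒ (c0=2, c1=2, c2=1)
[Gauss-Seidel] macro 5: S0 reads c1=2 → after 2×micro: 2; S1 reads c2=1 → after 3×micro: 4; S2 reads c0=2 → after 1×micro: 1 ⇒ (c0=2, c1=4, c2=1)
[Gauss-Seidel] macro 6: S0 reads c1=4 → after 2×micro: 5; S1 reads c2=1 → after 3×micro: 2; S2 reads c0=5 → after 1×micro: 0 ⇒ (c0=5, c1=2, c2=0)
[Gauss-Seidel] macro 7: S0 reads c1=2 → after 2×micro: 2; S1 reads c2=0 → after 3×micro: 2; S2 reads c0=2 → after 1×micro: 1 ⇒ (c0=2, c1=2, c2=1)
[Gauss-Seidel] macro 8: S0 reads c1=2 → after 2×micro: 2; S1 reads c2=1 → after 3×micro: 4; S2 reads c0=2 → after 1×micro: 1 ⇒ (c0=2, c1=4, c2=1)

first divergence at macro-step: 3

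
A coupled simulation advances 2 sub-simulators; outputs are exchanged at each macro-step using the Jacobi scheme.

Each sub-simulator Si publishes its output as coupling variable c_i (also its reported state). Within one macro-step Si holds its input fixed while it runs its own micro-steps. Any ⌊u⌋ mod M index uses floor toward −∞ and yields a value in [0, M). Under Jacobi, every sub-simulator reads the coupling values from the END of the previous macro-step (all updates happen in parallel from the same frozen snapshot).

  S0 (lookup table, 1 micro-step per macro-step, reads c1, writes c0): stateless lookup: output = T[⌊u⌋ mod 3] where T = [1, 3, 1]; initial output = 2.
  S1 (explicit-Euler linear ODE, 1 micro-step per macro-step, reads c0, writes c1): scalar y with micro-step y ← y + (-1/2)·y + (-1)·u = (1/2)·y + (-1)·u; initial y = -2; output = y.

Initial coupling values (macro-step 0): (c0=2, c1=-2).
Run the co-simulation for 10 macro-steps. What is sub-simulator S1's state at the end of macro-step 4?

S1 state at macro-step 4 = -37/8

macro 1: S0 reads c1=-2 → after 1×micro: 3; S1 reads c0=2 → after 1×micro: -3 ⇒ (c0=3, c1=-3)
macro 2: S0 reads c1=-3 → after 1×micro: 1; S1 reads c0=3 → after 1×micro: -9/2 ⇒ (c0=1, c1=-9/2)
macro 3: S0 reads c1=-9/2 → after 1×micro: 3; S1 reads c0=1 → after 1×micro: -13/4 ⇒ (c0=3, c1=-13/4)
macro 4: S0 reads c1=-13/4 → after 1×micro: 1; S1 reads c0=3 → after 1×micro: -37/8 ⇒ (c0=1, c1=-37/8)
macro 5: S0 reads c1=-37/8 → after 1×micro: 3; S1 reads c0=1 → after 1×micro: -53/16 ⇒ (c0=3, c1=-53/16)
macro 6: S0 reads c1=-53/16 → after 1×micro: 1; S1 reads c0=3 → after 1×micro: -149/32 ⇒ (c0=1, c1=-149/32)
macro 7: S0 reads c1=-149/32 → after 1×micro: 3; S1 reads c0=1 → after 1×micro: -213/64 ⇒ (c0=3, c1=-213/64)
macro 8: S0 reads c1=-213/64 → after 1×micro: 1; S1 reads c0=3 → after 1×micro: -597/128 ⇒ (c0=1, c1=-597/128)
macro 9: S0 reads c1=-597/128 → after 1×micro: 3; S1 reads c0=1 → after 1×micro: -853/256 ⇒ (c0=3, c1=-853/256)
macro 10: S0 reads c1=-853/256 → after 1×micro: 1; S1 reads c0=3 → after 1×micro: -2389/512 ⇒ (c0=1, c1=-2389/512)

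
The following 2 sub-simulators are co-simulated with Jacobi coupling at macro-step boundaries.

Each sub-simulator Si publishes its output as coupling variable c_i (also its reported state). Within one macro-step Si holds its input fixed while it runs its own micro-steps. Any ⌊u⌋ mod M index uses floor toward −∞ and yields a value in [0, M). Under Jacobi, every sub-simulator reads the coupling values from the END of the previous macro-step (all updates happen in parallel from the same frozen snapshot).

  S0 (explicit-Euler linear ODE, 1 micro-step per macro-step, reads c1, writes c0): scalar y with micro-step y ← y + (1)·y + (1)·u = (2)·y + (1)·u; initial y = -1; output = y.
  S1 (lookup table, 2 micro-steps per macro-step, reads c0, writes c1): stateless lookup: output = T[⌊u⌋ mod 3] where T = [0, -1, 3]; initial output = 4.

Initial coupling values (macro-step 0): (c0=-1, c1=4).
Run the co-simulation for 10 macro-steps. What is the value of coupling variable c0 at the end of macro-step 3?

c0 at macro-step 3 = 17

macro 1: S0 reads c1=4 → after 1×micro: 2; S1 reads c0=-1 → after 2×micro: 3 ⇒ (c0=2, c1=3)
macro 2: S0 reads c1=3 → after 1×micro: 7; S1 reads c0=2 → after 2×micro: 3 ⇒ (c0=7, c1=3)
macro 3: S0 reads c1=3 → after 1×micro: 17; S1 reads c0=7 → after 2×micro: -1 ⇒ (c0=17, c1=-1)
macro 4: S0 reads c1=-1 → after 1×micro: 33; S1 reads c0=17 → after 2×micro: 3 ⇒ (c0=33, c1=3)
macro 5: S0 reads c1=3 → after 1×micro: 69; S1 reads c0=33 → after 2×micro: 0 ⇒ (c0=69, c1=0)
macro 6: S0 reads c1=0 → after 1×micro: 138; S1 reads c0=69 → after 2×micro: 0 ⇒ (c0=138, c1=0)
macro 7: S0 reads c1=0 → after 1×micro: 276; S1 reads c0=138 → after 2×micro: 0 ⇒ (c0=276, c1=0)
macro 8: S0 reads c1=0 → after 1×micro: 552; S1 reads c0=276 → after 2×micro: 0 ⇒ (c0=552, c1=0)
macro 9: S0 reads c1=0 → after 1×micro: 1104; S1 reads c0=552 → after 2×micro: 0 ⇒ (c0=1104, c1=0)
macro 10: S0 reads c1=0 → after 1×micro: 2208; S1 reads c0=1104 → after 2×micro: 0 ⇒ (c0=2208, c1=0)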